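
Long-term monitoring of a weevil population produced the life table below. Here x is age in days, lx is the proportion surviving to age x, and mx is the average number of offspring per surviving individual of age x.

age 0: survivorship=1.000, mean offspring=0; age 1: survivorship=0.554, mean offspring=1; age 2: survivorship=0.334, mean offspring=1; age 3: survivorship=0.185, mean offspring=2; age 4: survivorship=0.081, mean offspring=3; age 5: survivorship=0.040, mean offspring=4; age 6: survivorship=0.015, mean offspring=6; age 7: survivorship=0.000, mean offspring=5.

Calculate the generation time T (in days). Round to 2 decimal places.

2.65

lx·mx: 0, 0.554, 0.334, 0.37, 0.243, 0.16, 0.09, 0 → R0 = 1.751
x·lx·mx: 0, 0.554, 0.668, 1.11, 0.972, 0.8, 0.54, 0 → Σ = 4.644
T = 4.644 / 1.751 = 2.652199… → 2.65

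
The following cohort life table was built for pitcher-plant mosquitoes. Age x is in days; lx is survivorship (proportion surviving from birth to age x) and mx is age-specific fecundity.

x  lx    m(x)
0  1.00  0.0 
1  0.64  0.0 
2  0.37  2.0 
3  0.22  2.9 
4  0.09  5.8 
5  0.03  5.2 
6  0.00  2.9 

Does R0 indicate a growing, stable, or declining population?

growing

R0 = Σ lx·mx = 0 + 0 + 0.74 + 0.638 + 0.522 + 0.156 + 0 = 2.056
R0 > 1, so the population is growing.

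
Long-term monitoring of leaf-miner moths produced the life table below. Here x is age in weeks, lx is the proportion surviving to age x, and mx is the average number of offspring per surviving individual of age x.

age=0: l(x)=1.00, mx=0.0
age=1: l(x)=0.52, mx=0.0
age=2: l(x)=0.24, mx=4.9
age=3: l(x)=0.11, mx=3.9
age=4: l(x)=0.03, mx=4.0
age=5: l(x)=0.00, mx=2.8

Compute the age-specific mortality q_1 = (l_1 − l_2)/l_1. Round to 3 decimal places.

0.538

q_1 = (l_1 − l_2) / l_1 = (0.52 − 0.24) / 0.52
     = 0.28 / 0.52 = 0.538462… → 0.538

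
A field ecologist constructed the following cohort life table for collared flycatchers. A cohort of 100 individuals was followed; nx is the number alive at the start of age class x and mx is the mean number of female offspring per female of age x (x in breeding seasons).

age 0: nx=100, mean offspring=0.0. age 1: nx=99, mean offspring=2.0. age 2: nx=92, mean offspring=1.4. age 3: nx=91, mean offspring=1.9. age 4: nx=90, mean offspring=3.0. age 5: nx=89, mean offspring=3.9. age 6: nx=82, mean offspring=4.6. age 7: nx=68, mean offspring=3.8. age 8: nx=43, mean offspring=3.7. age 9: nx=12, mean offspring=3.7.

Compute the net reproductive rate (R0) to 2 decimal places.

19.56

lx = nx/n0 = nx/100: 1, 0.99, 0.92, 0.91, 0.9, 0.89, 0.82, 0.68, 0.43, 0.12
lx·mx by age: 0, 1.98, 1.288, 1.729, 2.7, 3.471, 3.772, 2.584, 1.591, 0.444
R0 = Σ lx·mx = 19.559 → 19.56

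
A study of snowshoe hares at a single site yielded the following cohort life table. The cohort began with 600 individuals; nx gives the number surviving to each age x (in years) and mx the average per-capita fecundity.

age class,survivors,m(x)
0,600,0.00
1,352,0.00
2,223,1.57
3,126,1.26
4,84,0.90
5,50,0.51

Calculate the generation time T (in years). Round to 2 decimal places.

lx = nx/n0 = nx/600: 1, 0.58667…, 0.37167…, 0.21, 0.14, 0.08333…
lx·mx: 0, 0, 0.583517…, 0.2646, 0.126, 0.0425… → R0 = 1.016617…
x·lx·mx: 0, 0, 1.167033…, 0.7938, 0.504, 0.2125… → Σ = 2.677333…
T = 2.677333… / 1.016617… = 2.633572… → 2.63

2.63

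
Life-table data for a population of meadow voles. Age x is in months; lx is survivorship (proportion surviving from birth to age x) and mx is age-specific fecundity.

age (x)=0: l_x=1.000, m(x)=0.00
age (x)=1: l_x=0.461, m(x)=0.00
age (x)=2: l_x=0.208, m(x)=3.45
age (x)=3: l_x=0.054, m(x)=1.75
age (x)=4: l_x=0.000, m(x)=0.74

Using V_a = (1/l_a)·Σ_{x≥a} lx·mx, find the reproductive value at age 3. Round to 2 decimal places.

lx·mx for x ≥ 3: 0.0945, 0 → sum = 0.0945
V_3 = 0.0945 / l_3 = 0.0945 / 0.054 = 1.75 → 1.75

1.75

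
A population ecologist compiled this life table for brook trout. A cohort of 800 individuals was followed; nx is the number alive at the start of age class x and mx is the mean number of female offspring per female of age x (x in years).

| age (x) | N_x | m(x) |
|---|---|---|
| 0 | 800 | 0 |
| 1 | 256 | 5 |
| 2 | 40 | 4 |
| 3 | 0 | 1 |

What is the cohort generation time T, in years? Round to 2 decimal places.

lx = nx/n0 = nx/800: 1, 0.32, 0.05, 0
lx·mx: 0, 1.6, 0.2, 0 → R0 = 1.8
x·lx·mx: 0, 1.6, 0.4, 0 → Σ = 2
T = 2 / 1.8 = 1.111111… → 1.11

1.11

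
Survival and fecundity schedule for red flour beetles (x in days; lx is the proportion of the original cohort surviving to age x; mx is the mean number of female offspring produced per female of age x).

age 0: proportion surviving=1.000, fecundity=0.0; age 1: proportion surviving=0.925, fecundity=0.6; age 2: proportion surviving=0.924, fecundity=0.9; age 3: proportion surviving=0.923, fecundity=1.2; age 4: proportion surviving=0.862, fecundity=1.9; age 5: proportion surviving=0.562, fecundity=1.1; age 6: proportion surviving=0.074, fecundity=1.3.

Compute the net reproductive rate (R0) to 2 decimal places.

lx·mx by age: 0, 0.555, 0.8316, 1.1076, 1.6378, 0.6182, 0.0962
R0 = Σ lx·mx = 4.8464 → 4.85

4.85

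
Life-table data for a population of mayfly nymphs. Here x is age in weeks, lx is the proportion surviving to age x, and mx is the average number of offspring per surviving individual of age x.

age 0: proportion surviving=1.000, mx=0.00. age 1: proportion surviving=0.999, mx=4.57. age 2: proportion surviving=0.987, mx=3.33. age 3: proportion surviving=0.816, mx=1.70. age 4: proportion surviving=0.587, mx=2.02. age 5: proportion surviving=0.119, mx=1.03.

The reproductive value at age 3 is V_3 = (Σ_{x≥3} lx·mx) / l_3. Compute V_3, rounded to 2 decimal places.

lx·mx for x ≥ 3: 1.3872, 1.18574, 0.12257 → sum = 2.69551
V_3 = 2.69551 / l_3 = 2.69551 / 0.816 = 3.303321… → 3.30

3.30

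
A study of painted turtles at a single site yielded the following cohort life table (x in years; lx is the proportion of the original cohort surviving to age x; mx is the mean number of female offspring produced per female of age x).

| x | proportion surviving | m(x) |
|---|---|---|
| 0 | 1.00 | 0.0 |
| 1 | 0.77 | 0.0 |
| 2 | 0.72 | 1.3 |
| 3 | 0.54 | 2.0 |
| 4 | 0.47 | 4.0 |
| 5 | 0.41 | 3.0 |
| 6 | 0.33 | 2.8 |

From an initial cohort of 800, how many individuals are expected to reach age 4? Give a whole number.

Expected survivors = N0 · l_4 = 800 × 0.47 = 376 → 376

376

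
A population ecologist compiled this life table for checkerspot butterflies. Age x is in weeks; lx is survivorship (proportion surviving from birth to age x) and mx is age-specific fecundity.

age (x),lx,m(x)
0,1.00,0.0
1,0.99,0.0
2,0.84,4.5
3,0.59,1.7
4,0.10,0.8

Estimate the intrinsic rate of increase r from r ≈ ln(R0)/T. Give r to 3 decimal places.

0.706

R0 = Σ lx·mx = 0 + 0 + 3.78 + 1.003 + 0.08 = 4.863
Σ x·lx·mx = 10.889; T = 10.889/4.863 = 2.23915…
r ≈ ln(R0)/T = ln(4.863)/2.23915… = 0.70636… → 0.706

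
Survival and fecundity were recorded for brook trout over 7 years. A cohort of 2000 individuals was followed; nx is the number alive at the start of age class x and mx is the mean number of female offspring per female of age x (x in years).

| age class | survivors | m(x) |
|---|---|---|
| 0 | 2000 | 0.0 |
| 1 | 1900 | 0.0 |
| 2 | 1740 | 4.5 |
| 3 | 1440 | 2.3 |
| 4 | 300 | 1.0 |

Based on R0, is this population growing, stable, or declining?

growing

lx = nx/n0 = nx/2000: 1, 0.95, 0.87, 0.72, 0.15
R0 = Σ lx·mx = 0 + 0 + 3.915 + 1.656 + 0.15 = 5.721
R0 > 1, so the population is growing.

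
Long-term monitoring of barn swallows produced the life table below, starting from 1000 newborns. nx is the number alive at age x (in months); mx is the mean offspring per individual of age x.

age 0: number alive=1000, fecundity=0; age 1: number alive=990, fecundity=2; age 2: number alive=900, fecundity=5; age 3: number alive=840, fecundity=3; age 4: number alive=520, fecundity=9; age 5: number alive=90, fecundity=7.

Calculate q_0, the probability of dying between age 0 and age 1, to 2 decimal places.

0.01

lx = nx/n0 = nx/1000: 1, 0.99, 0.9, 0.84, 0.52, 0.09
q_0 = (l_0 − l_1) / l_0 = (1 − 0.99) / 1
     = 0.01 / 1 = 0.01 → 0.01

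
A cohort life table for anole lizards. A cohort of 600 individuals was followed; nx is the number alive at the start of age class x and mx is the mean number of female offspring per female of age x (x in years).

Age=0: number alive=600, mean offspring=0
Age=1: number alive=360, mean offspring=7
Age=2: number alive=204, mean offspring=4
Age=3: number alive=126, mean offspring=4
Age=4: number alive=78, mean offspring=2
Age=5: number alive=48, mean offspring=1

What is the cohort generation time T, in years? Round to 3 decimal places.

lx = nx/n0 = nx/600: 1, 0.6, 0.34, 0.21, 0.13, 0.08
lx·mx: 0, 4.2, 1.36, 0.84, 0.26, 0.08 → R0 = 6.74
x·lx·mx: 0, 4.2, 2.72, 2.52, 1.04, 0.4 → Σ = 10.88
T = 10.88 / 6.74 = 1.614243… → 1.614

1.614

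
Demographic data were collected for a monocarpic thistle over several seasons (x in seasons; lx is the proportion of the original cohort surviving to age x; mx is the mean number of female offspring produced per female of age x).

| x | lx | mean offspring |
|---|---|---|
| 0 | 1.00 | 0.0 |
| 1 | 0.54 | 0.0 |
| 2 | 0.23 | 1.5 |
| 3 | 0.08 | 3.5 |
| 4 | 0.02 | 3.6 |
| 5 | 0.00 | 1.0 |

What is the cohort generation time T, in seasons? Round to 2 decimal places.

lx·mx: 0, 0, 0.345, 0.28, 0.072, 0 → R0 = 0.697
x·lx·mx: 0, 0, 0.69, 0.84, 0.288, 0 → Σ = 1.818
T = 1.818 / 0.697 = 2.608321… → 2.61

2.61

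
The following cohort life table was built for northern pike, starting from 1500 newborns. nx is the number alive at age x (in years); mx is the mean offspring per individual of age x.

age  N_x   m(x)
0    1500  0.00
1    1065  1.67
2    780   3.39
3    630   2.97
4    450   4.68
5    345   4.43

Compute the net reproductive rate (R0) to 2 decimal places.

lx = nx/n0 = nx/1500: 1, 0.71, 0.52, 0.42, 0.3, 0.23
lx·mx by age: 0, 1.1857, 1.7628, 1.2474, 1.404, 1.0189
R0 = Σ lx·mx = 6.6188 → 6.62

6.62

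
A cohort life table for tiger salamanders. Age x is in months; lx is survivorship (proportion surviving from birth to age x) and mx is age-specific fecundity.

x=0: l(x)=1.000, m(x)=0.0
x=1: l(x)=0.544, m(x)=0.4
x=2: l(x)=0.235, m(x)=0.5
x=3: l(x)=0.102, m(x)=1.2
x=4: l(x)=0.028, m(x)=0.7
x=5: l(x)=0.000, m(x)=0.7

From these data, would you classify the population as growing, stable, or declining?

R0 = Σ lx·mx = 0 + 0.2176 + 0.1175 + 0.1224 + 0.0196 + 0 = 0.4771
R0 < 1, so the population is declining.

declining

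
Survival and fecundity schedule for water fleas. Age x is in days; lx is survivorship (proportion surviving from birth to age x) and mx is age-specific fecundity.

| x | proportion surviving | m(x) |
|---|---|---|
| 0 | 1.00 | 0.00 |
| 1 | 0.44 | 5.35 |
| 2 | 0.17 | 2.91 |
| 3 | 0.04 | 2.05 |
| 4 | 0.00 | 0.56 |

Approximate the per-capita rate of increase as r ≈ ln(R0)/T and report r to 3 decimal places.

0.878

R0 = Σ lx·mx = 0 + 2.354 + 0.4947 + 0.082 + 0 = 2.9307
Σ x·lx·mx = 3.5894; T = 3.5894/2.9307 = 1.22476…
r ≈ ln(R0)/T = ln(2.9307)/1.22476… = 0.87792… → 0.878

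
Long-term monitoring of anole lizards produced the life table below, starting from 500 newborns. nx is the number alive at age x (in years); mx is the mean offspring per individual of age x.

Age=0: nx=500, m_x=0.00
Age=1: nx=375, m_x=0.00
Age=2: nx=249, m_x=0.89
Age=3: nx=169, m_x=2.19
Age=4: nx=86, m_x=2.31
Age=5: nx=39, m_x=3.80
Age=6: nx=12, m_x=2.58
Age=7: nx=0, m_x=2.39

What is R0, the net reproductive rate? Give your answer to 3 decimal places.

lx = nx/n0 = nx/500: 1, 0.75, 0.498, 0.338, 0.172, 0.078, 0.024, 0
lx·mx by age: 0, 0, 0.44322, 0.74022, 0.39732, 0.2964, 0.06192, 0
R0 = Σ lx·mx = 1.93908 → 1.939

1.939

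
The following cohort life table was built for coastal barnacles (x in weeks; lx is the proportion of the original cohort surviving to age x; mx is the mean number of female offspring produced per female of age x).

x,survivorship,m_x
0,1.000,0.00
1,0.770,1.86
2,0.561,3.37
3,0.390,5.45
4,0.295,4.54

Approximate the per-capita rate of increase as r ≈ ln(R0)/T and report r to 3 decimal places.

R0 = Σ lx·mx = 0 + 1.4322 + 1.89057 + 2.1255 + 1.3393 = 6.78757
Σ x·lx·mx = 16.94704; T = 16.94704/6.78757 = 2.49678…
r ≈ ln(R0)/T = ln(6.78757)/2.49678… = 0.76703… → 0.767

0.767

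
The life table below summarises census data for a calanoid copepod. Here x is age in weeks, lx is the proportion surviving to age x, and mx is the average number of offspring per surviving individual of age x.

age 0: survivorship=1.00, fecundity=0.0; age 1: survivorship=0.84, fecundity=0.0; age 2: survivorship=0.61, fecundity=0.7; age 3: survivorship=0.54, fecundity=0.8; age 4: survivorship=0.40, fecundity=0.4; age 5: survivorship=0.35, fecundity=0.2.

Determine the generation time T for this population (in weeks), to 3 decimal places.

lx·mx: 0, 0, 0.427, 0.432, 0.16, 0.07 → R0 = 1.089
x·lx·mx: 0, 0, 0.854, 1.296, 0.64, 0.35 → Σ = 3.14
T = 3.14 / 1.089 = 2.883379… → 2.883

2.883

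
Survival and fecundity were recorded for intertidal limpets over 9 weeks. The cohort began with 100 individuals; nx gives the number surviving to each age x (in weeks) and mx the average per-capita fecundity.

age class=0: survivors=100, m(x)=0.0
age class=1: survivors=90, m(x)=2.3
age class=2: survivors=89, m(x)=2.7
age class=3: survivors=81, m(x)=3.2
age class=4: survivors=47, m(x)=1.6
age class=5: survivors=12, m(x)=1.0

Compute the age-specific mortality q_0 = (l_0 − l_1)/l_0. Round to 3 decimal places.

lx = nx/n0 = nx/100: 1, 0.9, 0.89, 0.81, 0.47, 0.12
q_0 = (l_0 − l_1) / l_0 = (1 − 0.9) / 1
     = 0.1 / 1 = 0.1 → 0.100

0.100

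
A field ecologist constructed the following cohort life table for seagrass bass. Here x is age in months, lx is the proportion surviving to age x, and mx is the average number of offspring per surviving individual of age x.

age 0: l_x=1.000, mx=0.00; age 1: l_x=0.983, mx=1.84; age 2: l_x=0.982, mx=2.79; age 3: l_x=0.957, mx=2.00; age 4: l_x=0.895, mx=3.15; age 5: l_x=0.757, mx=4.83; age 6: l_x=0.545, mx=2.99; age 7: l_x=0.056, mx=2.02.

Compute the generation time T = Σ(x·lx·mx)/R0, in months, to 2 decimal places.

3.62

lx·mx: 0, 1.80872, 2.73978, 1.914, 2.81925, 3.65631, 1.62955, 0.11312 → R0 = 14.68073
x·lx·mx: 0, 1.80872, 5.47956, 5.742, 11.277, 18.28155, 9.7773, 0.79184 → Σ = 53.15797
T = 53.15797 / 14.68073 = 3.620935… → 3.62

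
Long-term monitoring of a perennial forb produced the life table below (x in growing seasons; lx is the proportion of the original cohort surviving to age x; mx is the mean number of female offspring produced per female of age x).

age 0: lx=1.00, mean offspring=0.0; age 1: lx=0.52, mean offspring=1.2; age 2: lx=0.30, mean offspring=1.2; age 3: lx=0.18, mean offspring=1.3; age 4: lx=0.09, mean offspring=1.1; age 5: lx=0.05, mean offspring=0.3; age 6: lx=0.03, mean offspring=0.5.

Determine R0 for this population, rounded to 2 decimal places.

lx·mx by age: 0, 0.624, 0.36, 0.234, 0.099, 0.015, 0.015
R0 = Σ lx·mx = 1.347 → 1.35

1.35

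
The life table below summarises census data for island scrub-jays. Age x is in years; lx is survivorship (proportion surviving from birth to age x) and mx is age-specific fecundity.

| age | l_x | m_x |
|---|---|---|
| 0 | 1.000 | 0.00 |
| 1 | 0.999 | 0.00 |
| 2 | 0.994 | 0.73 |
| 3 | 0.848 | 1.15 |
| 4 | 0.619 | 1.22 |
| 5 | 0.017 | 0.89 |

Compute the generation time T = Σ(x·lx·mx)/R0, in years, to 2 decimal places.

3.02

lx·mx: 0, 0, 0.72562, 0.9752, 0.75518, 0.01513 → R0 = 2.47113
x·lx·mx: 0, 0, 1.45124, 2.9256, 3.02072, 0.07565 → Σ = 7.47321
T = 7.47321 / 2.47113 = 3.024208… → 3.02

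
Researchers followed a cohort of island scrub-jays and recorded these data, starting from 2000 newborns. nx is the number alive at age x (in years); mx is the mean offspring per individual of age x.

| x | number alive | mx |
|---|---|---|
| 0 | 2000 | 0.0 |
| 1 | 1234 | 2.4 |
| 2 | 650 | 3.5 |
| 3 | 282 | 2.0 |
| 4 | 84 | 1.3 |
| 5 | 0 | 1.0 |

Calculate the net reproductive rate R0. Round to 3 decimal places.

2.955

lx = nx/n0 = nx/2000: 1, 0.617, 0.325, 0.141, 0.042, 0
lx·mx by age: 0, 1.4808, 1.1375, 0.282, 0.0546, 0
R0 = Σ lx·mx = 2.9549 → 2.955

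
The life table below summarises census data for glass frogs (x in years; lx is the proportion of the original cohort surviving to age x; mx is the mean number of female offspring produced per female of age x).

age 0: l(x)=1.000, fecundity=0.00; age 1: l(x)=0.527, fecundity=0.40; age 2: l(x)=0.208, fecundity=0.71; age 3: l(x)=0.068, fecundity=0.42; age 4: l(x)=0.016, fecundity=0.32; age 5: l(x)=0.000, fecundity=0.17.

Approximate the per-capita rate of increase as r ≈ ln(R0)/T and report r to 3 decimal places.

R0 = Σ lx·mx = 0 + 0.2108 + 0.14768 + 0.02856 + 0.00512 + 0 = 0.39216
Σ x·lx·mx = 0.61232; T = 0.61232/0.39216 = 1.5614…
r ≈ ln(R0)/T = ln(0.39216)/1.5614… = -0.59952… → -0.600

-0.600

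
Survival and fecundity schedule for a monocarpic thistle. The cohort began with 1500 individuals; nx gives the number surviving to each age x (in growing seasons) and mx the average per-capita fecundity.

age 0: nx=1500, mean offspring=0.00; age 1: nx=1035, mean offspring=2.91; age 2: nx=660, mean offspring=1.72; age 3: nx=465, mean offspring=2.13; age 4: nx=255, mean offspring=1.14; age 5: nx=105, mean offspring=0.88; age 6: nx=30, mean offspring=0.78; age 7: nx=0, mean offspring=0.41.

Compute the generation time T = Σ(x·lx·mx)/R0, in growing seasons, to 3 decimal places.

lx = nx/n0 = nx/1500: 1, 0.69, 0.44, 0.31, 0.17, 0.07, 0.02, 0
lx·mx: 0, 2.0079, 0.7568, 0.6603, 0.1938, 0.0616, 0.0156, 0 → R0 = 3.696
x·lx·mx: 0, 2.0079, 1.5136, 1.9809, 0.7752, 0.308, 0.0936, 0 → Σ = 6.6792
T = 6.6792 / 3.696 = 1.807143… → 1.807

1.807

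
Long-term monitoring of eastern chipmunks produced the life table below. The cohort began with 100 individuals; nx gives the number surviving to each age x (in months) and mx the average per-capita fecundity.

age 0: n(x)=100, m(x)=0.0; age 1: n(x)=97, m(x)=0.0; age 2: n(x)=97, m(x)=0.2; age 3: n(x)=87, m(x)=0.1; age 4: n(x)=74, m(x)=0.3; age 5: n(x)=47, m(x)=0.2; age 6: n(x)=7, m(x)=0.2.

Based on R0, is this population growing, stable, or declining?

lx = nx/n0 = nx/100: 1, 0.97, 0.97, 0.87, 0.74, 0.47, 0.07
R0 = Σ lx·mx = 0 + 0 + 0.194 + 0.087 + 0.222 + 0.094 + 0.014 = 0.611
R0 < 1, so the population is declining.

declining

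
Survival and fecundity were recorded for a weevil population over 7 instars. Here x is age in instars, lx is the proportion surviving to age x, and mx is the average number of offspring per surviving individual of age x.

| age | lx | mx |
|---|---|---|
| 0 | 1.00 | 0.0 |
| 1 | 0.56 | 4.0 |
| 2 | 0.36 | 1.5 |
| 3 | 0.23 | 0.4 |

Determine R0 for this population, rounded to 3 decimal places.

2.872

lx·mx by age: 0, 2.24, 0.54, 0.092
R0 = Σ lx·mx = 2.872 → 2.872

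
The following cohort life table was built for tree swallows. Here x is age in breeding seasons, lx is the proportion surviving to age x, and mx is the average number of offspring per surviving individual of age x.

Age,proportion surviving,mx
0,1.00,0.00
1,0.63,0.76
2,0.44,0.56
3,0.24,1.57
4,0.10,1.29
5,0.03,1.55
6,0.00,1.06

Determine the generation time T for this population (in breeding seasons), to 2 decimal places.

2.23

lx·mx: 0, 0.4788, 0.2464, 0.3768, 0.129, 0.0465, 0 → R0 = 1.2775
x·lx·mx: 0, 0.4788, 0.4928, 1.1304, 0.516, 0.2325, 0 → Σ = 2.8505
T = 2.8505 / 1.2775 = 2.231311… → 2.23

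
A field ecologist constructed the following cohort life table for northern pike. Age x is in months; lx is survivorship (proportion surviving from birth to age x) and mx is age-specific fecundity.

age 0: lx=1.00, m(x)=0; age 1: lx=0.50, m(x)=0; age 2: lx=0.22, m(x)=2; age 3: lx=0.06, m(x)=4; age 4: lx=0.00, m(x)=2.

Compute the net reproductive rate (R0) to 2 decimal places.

lx·mx by age: 0, 0, 0.44, 0.24, 0
R0 = Σ lx·mx = 0.68 → 0.68

0.68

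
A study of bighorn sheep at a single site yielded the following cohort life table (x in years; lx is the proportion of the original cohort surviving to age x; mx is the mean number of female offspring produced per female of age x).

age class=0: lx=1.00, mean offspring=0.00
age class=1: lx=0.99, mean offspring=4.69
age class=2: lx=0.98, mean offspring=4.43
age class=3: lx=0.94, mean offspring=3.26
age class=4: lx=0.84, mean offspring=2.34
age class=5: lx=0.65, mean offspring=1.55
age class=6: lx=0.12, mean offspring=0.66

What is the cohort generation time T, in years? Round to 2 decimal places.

lx·mx: 0, 4.6431, 4.3414, 3.0644, 1.9656, 1.0075, 0.0792 → R0 = 15.1012
x·lx·mx: 0, 4.6431, 8.6828, 9.1932, 7.8624, 5.0375, 0.4752 → Σ = 35.8942
T = 35.8942 / 15.1012 = 2.37691… → 2.38

2.38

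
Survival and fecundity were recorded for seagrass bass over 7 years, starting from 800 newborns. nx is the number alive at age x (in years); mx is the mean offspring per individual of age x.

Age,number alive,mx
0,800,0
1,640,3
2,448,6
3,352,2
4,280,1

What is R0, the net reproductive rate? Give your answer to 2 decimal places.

6.99

lx = nx/n0 = nx/800: 1, 0.8, 0.56, 0.44, 0.35
lx·mx by age: 0, 2.4, 3.36, 0.88, 0.35
R0 = Σ lx·mx = 6.99 → 6.99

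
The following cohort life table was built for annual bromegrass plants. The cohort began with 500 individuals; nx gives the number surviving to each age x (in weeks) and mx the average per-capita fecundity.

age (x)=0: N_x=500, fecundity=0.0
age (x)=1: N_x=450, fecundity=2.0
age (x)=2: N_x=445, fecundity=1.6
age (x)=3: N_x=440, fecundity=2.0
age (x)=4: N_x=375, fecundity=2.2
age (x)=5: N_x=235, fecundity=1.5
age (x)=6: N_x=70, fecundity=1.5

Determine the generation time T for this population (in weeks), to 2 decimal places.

lx = nx/n0 = nx/500: 1, 0.9, 0.89, 0.88, 0.75, 0.47, 0.14
lx·mx: 0, 1.8, 1.424, 1.76, 1.65, 0.705, 0.21 → R0 = 7.549
x·lx·mx: 0, 1.8, 2.848, 5.28, 6.6, 3.525, 1.26 → Σ = 21.313
T = 21.313 / 7.549 = 2.823288… → 2.82

2.82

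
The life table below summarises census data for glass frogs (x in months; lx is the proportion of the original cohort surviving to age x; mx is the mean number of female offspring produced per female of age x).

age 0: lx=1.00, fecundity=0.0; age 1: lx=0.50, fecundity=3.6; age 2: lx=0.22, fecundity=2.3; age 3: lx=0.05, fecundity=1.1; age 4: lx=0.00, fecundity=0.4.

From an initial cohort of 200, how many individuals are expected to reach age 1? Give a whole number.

100

Expected survivors = N0 · l_1 = 200 × 0.50 = 100 → 100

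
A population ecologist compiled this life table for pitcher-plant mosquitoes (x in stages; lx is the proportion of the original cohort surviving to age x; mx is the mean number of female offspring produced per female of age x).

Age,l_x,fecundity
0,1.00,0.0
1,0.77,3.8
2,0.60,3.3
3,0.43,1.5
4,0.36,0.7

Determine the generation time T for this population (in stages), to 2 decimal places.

1.69

lx·mx: 0, 2.926, 1.98, 0.645, 0.252 → R0 = 5.803
x·lx·mx: 0, 2.926, 3.96, 1.935, 1.008 → Σ = 9.829
T = 9.829 / 5.803 = 1.693779… → 1.69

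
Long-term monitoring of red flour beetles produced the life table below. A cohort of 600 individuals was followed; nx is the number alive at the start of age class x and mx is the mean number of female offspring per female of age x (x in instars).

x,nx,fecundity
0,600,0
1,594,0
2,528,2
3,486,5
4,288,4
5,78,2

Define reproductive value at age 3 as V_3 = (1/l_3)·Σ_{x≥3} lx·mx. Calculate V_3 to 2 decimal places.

7.69

lx = nx/n0 = nx/600: 1, 0.99, 0.88, 0.81, 0.48, 0.13
lx·mx for x ≥ 3: 4.05, 1.92, 0.26 → sum = 6.23
V_3 = 6.23 / l_3 = 6.23 / 0.81 = 7.691358… → 7.69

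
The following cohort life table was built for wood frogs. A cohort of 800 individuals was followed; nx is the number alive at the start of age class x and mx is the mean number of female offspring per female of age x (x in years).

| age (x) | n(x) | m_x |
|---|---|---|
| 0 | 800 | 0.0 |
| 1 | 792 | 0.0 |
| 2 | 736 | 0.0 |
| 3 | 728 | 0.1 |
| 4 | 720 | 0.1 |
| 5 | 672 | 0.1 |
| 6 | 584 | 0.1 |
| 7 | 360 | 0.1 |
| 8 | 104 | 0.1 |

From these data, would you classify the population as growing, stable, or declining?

lx = nx/n0 = nx/800: 1, 0.99, 0.92, 0.91, 0.9, 0.84, 0.73, 0.45, 0.13
R0 = Σ lx·mx = 0 + 0 + 0 + 0.091 + 0.09 + 0.084 + 0.073 + 0.045 + 0.013 = 0.396
R0 < 1, so the population is declining.

declining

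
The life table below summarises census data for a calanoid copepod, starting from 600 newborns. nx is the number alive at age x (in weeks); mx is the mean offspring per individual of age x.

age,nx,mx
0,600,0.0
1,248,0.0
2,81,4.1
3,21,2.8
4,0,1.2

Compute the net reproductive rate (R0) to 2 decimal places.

lx = nx/n0 = nx/600: 1, 0.41333…, 0.135, 0.035, 0
lx·mx by age: 0, 0, 0.5535, 0.098, 0
R0 = Σ lx·mx = 0.6515… → 0.65

0.65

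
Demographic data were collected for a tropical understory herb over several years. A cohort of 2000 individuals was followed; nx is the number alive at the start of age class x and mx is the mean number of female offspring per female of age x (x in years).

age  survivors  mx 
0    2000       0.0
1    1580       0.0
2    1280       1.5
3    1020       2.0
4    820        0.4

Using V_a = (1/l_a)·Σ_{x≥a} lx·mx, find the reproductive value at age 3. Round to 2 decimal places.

2.32

lx = nx/n0 = nx/2000: 1, 0.79, 0.64, 0.51, 0.41
lx·mx for x ≥ 3: 1.02, 0.164 → sum = 1.184
V_3 = 1.184 / l_3 = 1.184 / 0.51 = 2.321569… → 2.32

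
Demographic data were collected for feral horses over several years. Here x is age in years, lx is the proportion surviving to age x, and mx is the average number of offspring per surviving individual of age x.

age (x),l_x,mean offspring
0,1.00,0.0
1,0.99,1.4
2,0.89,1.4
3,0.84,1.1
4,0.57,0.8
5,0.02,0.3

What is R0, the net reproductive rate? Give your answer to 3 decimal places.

4.018

lx·mx by age: 0, 1.386, 1.246, 0.924, 0.456, 0.006
R0 = Σ lx·mx = 4.018 → 4.018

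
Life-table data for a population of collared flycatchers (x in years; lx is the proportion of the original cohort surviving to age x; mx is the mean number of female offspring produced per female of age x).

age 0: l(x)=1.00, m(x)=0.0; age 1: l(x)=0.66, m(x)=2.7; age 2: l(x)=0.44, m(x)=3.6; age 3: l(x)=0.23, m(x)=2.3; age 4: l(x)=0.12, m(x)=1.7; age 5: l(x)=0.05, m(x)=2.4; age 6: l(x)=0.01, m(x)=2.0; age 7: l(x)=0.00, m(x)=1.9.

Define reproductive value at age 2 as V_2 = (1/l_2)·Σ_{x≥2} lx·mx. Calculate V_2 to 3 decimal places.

5.584

lx·mx for x ≥ 2: 1.584, 0.529, 0.204, 0.12, 0.02, 0 → sum = 2.457
V_2 = 2.457 / l_2 = 2.457 / 0.44 = 5.584091… → 5.584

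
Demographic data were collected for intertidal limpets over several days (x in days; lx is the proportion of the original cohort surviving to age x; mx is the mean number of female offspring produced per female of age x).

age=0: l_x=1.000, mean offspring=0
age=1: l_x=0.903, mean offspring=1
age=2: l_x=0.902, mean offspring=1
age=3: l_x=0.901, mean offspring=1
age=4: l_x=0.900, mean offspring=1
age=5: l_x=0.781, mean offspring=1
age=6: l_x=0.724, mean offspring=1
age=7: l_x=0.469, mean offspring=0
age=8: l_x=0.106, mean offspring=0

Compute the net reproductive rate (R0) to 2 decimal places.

lx·mx by age: 0, 0.903, 0.902, 0.901, 0.9, 0.781, 0.724, 0, 0
R0 = Σ lx·mx = 5.111 → 5.11

5.11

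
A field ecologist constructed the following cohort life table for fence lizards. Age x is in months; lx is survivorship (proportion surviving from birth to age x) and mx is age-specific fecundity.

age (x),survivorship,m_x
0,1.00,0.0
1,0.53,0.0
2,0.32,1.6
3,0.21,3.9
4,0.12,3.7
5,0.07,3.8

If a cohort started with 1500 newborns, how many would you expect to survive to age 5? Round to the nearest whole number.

105

Expected survivors = N0 · l_5 = 1500 × 0.07 = 105 → 105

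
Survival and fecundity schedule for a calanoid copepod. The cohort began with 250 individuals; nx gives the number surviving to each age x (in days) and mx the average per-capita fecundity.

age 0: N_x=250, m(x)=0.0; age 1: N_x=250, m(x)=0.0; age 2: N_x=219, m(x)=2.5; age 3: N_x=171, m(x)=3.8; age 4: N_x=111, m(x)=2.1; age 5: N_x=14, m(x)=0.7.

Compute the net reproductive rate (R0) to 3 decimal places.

lx = nx/n0 = nx/250: 1, 1, 0.876, 0.684, 0.444, 0.056
lx·mx by age: 0, 0, 2.19, 2.5992, 0.9324, 0.0392
R0 = Σ lx·mx = 5.7608 → 5.761

5.761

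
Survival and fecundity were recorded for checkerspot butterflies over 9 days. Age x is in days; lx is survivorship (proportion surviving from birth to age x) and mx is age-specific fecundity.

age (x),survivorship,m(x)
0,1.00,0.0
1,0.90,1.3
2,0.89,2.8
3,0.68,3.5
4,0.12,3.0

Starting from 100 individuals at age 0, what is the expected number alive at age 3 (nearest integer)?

Expected survivors = N0 · l_3 = 100 × 0.68 = 68 → 68

68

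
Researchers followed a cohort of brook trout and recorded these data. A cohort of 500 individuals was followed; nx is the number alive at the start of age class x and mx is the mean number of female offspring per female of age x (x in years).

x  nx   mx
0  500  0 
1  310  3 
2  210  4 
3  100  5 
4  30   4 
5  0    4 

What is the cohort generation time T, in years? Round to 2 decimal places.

1.92

lx = nx/n0 = nx/500: 1, 0.62, 0.42, 0.2, 0.06, 0
lx·mx: 0, 1.86, 1.68, 1, 0.24, 0 → R0 = 4.78
x·lx·mx: 0, 1.86, 3.36, 3, 0.96, 0 → Σ = 9.18
T = 9.18 / 4.78 = 1.920502… → 1.92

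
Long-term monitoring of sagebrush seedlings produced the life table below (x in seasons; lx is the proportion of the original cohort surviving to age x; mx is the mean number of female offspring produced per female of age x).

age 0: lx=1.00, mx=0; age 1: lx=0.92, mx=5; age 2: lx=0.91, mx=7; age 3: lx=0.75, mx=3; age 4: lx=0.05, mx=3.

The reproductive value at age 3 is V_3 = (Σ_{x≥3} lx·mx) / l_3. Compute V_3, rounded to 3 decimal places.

3.200

lx·mx for x ≥ 3: 2.25, 0.15 → sum = 2.4
V_3 = 2.4 / l_3 = 2.4 / 0.75 = 3.2 → 3.200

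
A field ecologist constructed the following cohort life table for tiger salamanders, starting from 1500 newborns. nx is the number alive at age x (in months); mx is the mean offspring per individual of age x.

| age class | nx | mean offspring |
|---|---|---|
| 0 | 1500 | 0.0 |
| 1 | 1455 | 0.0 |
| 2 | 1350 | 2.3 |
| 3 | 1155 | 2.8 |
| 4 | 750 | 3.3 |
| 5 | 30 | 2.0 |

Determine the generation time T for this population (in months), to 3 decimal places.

lx = nx/n0 = nx/1500: 1, 0.97, 0.9, 0.77, 0.5, 0.02
lx·mx: 0, 0, 2.07, 2.156, 1.65, 0.04 → R0 = 5.916
x·lx·mx: 0, 0, 4.14, 6.468, 6.6, 0.2 → Σ = 17.408
T = 17.408 / 5.916 = 2.942529… → 2.943

2.943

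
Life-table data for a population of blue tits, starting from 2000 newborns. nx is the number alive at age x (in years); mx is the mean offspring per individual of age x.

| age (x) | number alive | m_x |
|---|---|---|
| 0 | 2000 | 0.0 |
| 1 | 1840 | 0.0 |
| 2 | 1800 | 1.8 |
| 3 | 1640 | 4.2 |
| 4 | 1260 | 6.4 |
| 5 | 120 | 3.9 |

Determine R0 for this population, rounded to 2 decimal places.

9.33

lx = nx/n0 = nx/2000: 1, 0.92, 0.9, 0.82, 0.63, 0.06
lx·mx by age: 0, 0, 1.62, 3.444, 4.032, 0.234
R0 = Σ lx·mx = 9.33 → 9.33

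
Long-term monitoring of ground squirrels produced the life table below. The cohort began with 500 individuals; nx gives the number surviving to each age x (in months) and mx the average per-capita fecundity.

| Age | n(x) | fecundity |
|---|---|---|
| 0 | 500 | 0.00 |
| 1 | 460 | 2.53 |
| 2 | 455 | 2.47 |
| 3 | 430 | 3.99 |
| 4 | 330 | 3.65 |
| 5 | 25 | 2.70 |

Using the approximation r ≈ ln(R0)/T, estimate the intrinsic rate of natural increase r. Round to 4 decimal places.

0.9063

lx = nx/n0 = nx/500: 1, 0.92, 0.91, 0.86, 0.66, 0.05
R0 = Σ lx·mx = 0 + 2.3276 + 2.2477 + 3.4314 + 2.409 + 0.135 = 10.5507
Σ x·lx·mx = 27.4282; T = 27.4282/10.5507 = 2.59966…
r ≈ ln(R0)/T = ln(10.5507)/2.59966… = 0.906347… → 0.9063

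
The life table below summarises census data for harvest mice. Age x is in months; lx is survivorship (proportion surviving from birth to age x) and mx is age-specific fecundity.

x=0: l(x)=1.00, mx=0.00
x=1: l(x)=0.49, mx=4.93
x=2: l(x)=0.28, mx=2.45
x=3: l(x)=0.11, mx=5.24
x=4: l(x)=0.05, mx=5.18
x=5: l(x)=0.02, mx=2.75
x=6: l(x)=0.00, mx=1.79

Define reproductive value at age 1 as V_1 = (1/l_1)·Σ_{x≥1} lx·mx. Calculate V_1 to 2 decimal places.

8.15

lx·mx for x ≥ 1: 2.4157, 0.686, 0.5764, 0.259, 0.055, 0 → sum = 3.9921
V_1 = 3.9921 / l_1 = 3.9921 / 0.49 = 8.147143… → 8.15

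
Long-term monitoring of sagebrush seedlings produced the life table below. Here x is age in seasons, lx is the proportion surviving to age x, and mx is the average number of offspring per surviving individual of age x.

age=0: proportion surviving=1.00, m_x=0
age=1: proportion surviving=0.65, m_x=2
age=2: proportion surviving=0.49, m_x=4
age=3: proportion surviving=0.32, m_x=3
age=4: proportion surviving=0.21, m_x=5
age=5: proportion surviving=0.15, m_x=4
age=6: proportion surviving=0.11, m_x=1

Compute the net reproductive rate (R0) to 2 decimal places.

lx·mx by age: 0, 1.3, 1.96, 0.96, 1.05, 0.6, 0.11
R0 = Σ lx·mx = 5.98 → 5.98

5.98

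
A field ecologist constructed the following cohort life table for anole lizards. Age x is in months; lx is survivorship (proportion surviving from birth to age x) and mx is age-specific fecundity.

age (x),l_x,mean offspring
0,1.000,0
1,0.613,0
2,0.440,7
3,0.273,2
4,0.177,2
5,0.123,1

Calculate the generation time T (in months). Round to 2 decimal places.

lx·mx: 0, 0, 3.08, 0.546, 0.354, 0.123 → R0 = 4.103
x·lx·mx: 0, 0, 6.16, 1.638, 1.416, 0.615 → Σ = 9.829
T = 9.829 / 4.103 = 2.395564… → 2.40

2.40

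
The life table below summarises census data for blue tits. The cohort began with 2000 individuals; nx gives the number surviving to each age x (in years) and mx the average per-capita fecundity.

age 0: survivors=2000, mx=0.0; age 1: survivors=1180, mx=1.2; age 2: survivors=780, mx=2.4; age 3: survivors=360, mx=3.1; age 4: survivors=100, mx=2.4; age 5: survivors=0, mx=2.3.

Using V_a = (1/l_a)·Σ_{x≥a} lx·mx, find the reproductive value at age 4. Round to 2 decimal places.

lx = nx/n0 = nx/2000: 1, 0.59, 0.39, 0.18, 0.05, 0
lx·mx for x ≥ 4: 0.12, 0 → sum = 0.12
V_4 = 0.12 / l_4 = 0.12 / 0.05 = 2.4 → 2.40

2.40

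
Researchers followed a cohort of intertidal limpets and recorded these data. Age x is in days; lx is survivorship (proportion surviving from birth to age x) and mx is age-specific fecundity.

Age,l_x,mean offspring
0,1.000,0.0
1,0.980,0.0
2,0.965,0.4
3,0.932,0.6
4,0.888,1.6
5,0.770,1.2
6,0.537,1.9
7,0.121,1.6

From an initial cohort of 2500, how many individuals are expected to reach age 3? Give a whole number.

Expected survivors = N0 · l_3 = 2500 × 0.932 = 2330 → 2330

2330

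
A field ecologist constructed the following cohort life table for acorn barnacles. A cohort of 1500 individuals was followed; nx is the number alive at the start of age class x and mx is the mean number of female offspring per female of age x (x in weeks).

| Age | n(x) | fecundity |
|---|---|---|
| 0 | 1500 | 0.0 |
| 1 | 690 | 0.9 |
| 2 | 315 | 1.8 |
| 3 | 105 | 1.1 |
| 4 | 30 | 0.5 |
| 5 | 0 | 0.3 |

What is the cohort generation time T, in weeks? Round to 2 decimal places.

1.64

lx = nx/n0 = nx/1500: 1, 0.46, 0.21, 0.07, 0.02, 0
lx·mx: 0, 0.414, 0.378, 0.077, 0.01, 0 → R0 = 0.879
x·lx·mx: 0, 0.414, 0.756, 0.231, 0.04, 0 → Σ = 1.441
T = 1.441 / 0.879 = 1.639363… → 1.64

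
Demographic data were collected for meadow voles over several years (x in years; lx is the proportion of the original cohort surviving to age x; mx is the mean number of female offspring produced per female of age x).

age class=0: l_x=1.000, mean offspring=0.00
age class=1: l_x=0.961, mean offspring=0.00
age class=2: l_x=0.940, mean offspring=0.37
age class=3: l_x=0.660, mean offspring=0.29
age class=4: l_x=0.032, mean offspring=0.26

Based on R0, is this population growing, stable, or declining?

declining

R0 = Σ lx·mx = 0 + 0 + 0.3478 + 0.1914 + 0.00832 = 0.54752
R0 < 1, so the population is declining.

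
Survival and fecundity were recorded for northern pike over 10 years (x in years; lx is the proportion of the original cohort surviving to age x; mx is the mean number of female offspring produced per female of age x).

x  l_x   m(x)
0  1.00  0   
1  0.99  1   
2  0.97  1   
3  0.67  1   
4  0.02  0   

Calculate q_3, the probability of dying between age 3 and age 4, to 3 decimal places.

0.970

q_3 = (l_3 − l_4) / l_3 = (0.67 − 0.02) / 0.67
     = 0.65 / 0.67 = 0.970149… → 0.970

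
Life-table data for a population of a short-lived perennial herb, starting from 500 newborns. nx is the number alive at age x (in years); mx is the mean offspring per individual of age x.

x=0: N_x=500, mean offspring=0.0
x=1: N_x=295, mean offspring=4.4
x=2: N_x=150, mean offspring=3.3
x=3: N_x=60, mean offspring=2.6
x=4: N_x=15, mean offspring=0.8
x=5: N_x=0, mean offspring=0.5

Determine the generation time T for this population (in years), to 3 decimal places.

1.430

lx = nx/n0 = nx/500: 1, 0.59, 0.3, 0.12, 0.03, 0
lx·mx: 0, 2.596, 0.99, 0.312, 0.024, 0 → R0 = 3.922
x·lx·mx: 0, 2.596, 1.98, 0.936, 0.096, 0 → Σ = 5.608
T = 5.608 / 3.922 = 1.429883… → 1.430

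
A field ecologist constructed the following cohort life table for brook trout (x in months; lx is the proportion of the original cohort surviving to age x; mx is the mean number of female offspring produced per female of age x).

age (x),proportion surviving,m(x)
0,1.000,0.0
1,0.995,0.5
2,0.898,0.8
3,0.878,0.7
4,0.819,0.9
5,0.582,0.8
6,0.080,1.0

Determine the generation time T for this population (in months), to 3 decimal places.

3.063

lx·mx: 0, 0.4975, 0.7184, 0.6146, 0.7371, 0.4656, 0.08 → R0 = 3.1132
x·lx·mx: 0, 0.4975, 1.4368, 1.8438, 2.9484, 2.328, 0.48 → Σ = 9.5345
T = 9.5345 / 3.1132 = 3.062604… → 3.063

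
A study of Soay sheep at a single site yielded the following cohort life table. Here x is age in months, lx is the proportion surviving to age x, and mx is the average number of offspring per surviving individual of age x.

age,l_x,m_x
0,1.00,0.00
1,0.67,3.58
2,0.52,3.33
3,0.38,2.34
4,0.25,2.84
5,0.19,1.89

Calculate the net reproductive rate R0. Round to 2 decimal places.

lx·mx by age: 0, 2.3986, 1.7316, 0.8892, 0.71, 0.3591
R0 = Σ lx·mx = 6.0885 → 6.09

6.09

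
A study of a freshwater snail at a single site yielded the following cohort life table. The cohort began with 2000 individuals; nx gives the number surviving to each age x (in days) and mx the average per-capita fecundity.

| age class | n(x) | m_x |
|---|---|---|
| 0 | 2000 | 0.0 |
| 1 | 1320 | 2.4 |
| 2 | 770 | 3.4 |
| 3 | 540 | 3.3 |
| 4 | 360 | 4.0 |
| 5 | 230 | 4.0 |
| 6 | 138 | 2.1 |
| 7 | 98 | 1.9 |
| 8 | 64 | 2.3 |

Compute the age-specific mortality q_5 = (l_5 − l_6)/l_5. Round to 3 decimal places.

0.400

lx = nx/n0 = nx/2000: 1, 0.66, 0.385, 0.27, 0.18, 0.115, 0.069, 0.049, 0.032
q_5 = (l_5 − l_6) / l_5 = (0.115 − 0.069) / 0.115
     = 0.046 / 0.115 = 0.4 → 0.400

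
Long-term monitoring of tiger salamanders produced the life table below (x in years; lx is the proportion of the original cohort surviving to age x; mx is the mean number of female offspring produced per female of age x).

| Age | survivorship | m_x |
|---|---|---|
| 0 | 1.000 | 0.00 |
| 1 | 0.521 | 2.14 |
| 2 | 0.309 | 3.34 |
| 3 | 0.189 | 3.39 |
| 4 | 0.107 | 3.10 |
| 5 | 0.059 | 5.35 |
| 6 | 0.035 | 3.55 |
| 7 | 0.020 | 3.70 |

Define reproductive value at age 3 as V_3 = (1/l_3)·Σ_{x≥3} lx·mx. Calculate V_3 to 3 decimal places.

lx·mx for x ≥ 3: 0.64071, 0.3317, 0.31565, 0.12425, 0.074 → sum = 1.48631
V_3 = 1.48631 / l_3 = 1.48631 / 0.189 = 7.864074… → 7.864

7.864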